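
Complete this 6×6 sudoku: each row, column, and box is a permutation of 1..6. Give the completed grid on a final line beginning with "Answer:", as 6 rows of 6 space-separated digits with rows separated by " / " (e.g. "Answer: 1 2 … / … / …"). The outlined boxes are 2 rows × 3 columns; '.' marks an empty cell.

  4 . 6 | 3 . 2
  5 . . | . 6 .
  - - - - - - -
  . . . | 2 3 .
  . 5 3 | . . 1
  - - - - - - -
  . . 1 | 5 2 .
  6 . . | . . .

Step 1. [r2c6∈{4}] r2c6 is down to just 4, so r2c6=4.
Step 2. [r2c2∈{1,2,3}] in row 2, 3 fits only at r2c2. So r2c2=3.
Step 3. [r3c2∈{1,4,6}] r3c2 is the only open cell in col 2 admitting 6. So r3c2=6.
Step 4. [r5c2∈{4}] r5c2 is down to just 4 ⇒ r5c2=4.
Step 5. [r4c5∈{4}] r4c5 is down to just 4. So r4c5=4.
Step 6. [r6c5∈{1}] r6c5's peers cover all but 1, so r6c5=1.
Step 7. [r2c3∈{2}] nothing but 2 survives at r2c3. So r2c3=2.
Step 8. [r5c6∈{3,6}] 6 has one home in row 5: r5c6, so r5c6=6.
Step 9. [r3c3∈{4}] only 4 remains possible at r3c3, so r3c3=4.
Step 10. [r6c6∈{3}] r6c6 is down to just 3 ⇒ r6c6=3.
Step 11. [r2c4∈{1}] r2c4 has the single candidate 1 ⇒ r2c4=1.
Step 12. [r1c5∈{5}] nothing but 5 survives at r1c5. So r1c5=5.
Step 13. [r5c1∈{3}] only 3 remains possible at r5c1 ⇒ r5c1=3.
Step 14. [r1c2∈{1}] r1c2 has the single candidate 1 ⇒ r1c2=1.
Step 15. [r3c1∈{1}] nothing but 1 survives at r3c1. So r3c1=1.
Step 16. [r4c1∈{2}] r4c1 is down to just 2. So r4c1=2.
Step 17. [r6c2∈{2}] r6c2 has the single candidate 2. So r6c2=2.
Step 18. [r6c4∈{4}] nothing but 4 survives at r6c4 ⇒ r6c4=4.
Step 19. [r6c3∈{5}] only 5 remains possible at r6c3 ⇒ r6c3=5.
Step 20. [r3c6∈{5}] r3c6 has the single candidate 5 ⇒ r3c6=5.
Step 21. [r4c4∈{6}] r4c4's peers cover all but 6, so r4c4=6.

Answer: 4 1 6 3 5 2 / 5 3 2 1 6 4 / 1 6 4 2 3 5 / 2 5 3 6 4 1 / 3 4 1 5 2 6 / 6 2 5 4 1 3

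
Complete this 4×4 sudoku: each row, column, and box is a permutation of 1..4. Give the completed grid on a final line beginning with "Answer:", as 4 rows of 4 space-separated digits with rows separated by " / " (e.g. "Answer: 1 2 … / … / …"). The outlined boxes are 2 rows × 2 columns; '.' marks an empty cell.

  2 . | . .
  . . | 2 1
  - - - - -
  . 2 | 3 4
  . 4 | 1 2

Step 1. [r2c2∈{3}] nothing but 3 survives at r2c2. So r2c2=3.
Step 2. [r1c4∈{3}] r1c4 has the single candidate 3 ⇒ r1c4=3.
Step 3. [r2c1∈{4}] only 4 remains possible at r2c1. So r2c1=4.
Step 4. [r4c1∈{3}] r4c1's peers cover all but 3 ⇒ r4c1=3.
Step 5. [r3c1∈{1}] r3c1 has the single candidate 1, so r3c1=1.
Step 6. [r1c2∈{1}] nothing but 1 survives at r1c2 ⇒ r1c2=1.
Step 7. [r1c3∈{4}] only 4 remains possible at r1c3 ⇒ r1c3=4.

Answer: 2 1 4 3 / 4 3 2 1 / 1 2 3 4 / 3 4 1 2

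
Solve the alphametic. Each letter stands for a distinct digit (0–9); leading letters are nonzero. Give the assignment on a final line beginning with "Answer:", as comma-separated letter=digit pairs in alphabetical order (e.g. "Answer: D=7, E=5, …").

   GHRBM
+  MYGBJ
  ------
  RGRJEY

Step 1. [R] R is the leading digit of a 6-digit sum of two 5-digit numbers; the final carry is exactly 1, so R=1.
Step 2. [col 1: M + J ≡ Y (mod 10)] no forcing yet in column 1 (carry-in 0); Y=3 is free and consistent — try it, so Y=3.
Step 3. [col 1: M + J ≡ Y (mod 10)] no forcing yet in column 1 (carry-in 0); M=9 is free and consistent — try it. So M=9.
Step 4. [col 1: M + J ≡ Y (mod 10)] from column 1 (M=9, Y=3, carry-in 0, digits 1,3,9 already taken and all letters distinct): J must equal 4, so J=4.
Step 5. [col 2: B + B ≡ E (mod 10)] E=5 is one option consistent with column 2 (B + B ≡ E (mod 10), carry-in 1) — take it, so E=5.
Step 6. [col 2: B + B ≡ E (mod 10)] B=7 is one option consistent with column 2 (B + B ≡ E (mod 10), carry-in 1) — take it ⇒ B=7.
Step 7. [col 3: R + G ≡ J (mod 10)] from column 3 (R=1, J=4, carry-in 1, digits 1,3,4,5,7,9 already taken and all letters distinct): G must equal 2 ⇒ G=2.
Step 8. [col 4: H + Y ≡ R (mod 10)] column 4: given Y=3, R=1, carry-in 0, and digits 1,2,3,4,5,7,9 already taken and all letters distinct, H+Y≡R (mod 10) forces H=8. So H=8.

Answer: B=7, E=5, G=2, H=8, J=4, M=9, R=1, Y=3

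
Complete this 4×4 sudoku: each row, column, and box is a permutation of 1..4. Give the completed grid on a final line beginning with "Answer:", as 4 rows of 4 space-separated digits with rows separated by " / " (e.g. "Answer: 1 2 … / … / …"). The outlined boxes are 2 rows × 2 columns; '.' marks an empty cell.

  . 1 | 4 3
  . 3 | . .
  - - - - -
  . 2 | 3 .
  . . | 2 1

Step 1. [r2c1∈{2,4}] in row 2, 4 fits only at r2c1 ⇒ r2c1=4.
Step 2. [r4c2∈{4}] nothing but 4 survives at r4c2 ⇒ r4c2=4.
Step 3. [r1c1∈{2}] r1c1's peers cover all but 2. So r1c1=2.
Step 4. [r4c1∈{3}] r4c1 has the single candidate 3 ⇒ r4c1=3.
Step 5. [r3c4∈{4}] only 4 remains possible at r3c4, so r3c4=4.
Step 6. [r2c3∈{1}] r2c3 has the single candidate 1. So r2c3=1.
Step 7. [r2c4∈{2}] r2c4 has the single candidate 2, so r2c4=2.
Step 8. [r3c1∈{1}] only 1 remains possible at r3c1, so r3c1=1.

Answer: 2 1 4 3 / 4 3 1 2 / 1 2 3 4 / 3 4 2 1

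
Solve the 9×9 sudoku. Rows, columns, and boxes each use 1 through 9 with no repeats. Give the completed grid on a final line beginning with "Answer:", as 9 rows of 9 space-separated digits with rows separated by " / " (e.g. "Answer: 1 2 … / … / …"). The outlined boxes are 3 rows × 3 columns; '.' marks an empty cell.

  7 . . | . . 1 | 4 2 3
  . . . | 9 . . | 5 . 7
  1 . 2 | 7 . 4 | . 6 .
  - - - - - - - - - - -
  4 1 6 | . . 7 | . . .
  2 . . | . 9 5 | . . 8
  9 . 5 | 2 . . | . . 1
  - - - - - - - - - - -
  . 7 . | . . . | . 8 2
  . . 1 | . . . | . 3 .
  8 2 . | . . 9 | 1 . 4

Step 1. [r8c9∈{5,6,9}] col 9 places 6 nowhere but r8c9, so r8c9=6.
Step 2. [r6c2∈{3,8}] across box 4, 8 lands solely at r6c2, so r6c2=8.
Step 3. [r7c1∈{3,5,6}] box 7 places 6 nowhere but r7c1. So r7c1=6.
Step 4. [r7c6∈{3}] r7c6 has the single candidate 3 ⇒ r7c6=3.
Step 5. [r5c2∈{3}] only 3 remains possible at r5c2, so r5c2=3.
Step 6. [r3c5∈{3,5,8}] across row 3, 3 lands solely at r3c5, so r3c5=3.
Step 7. [r4c5∈{8}] only 8 remains possible at r4c5. So r4c5=8.
Step 8. [r6c6∈{6}] r6c6 has the single candidate 6. So r6c6=6.
Step 9. [r9c8∈{5,7}] r9c8 is the only open cell in box 9 admitting 5 ⇒ r9c8=5.
Step 10. [r8c7∈{7,9}] 7 has one home in box 9: r8c7 ⇒ r8c7=7.
Step 11. [r8c2∈{4,5,9}] r8c2 is the only open cell in row 8 admitting 9 ⇒ r8c2=9.
Step 12. [r6c5∈{4}] nothing but 4 survives at r6c5. So r6c5=4.
Step 13. [r8c4∈{4,5,8}] in row 8, 4 fits only at r8c4 ⇒ r8c4=4.
Step 14. [r1c4∈{5,6,8}] in col 4, 8 fits only at r1c4, so r1c4=8.
Step 15. [r1c5∈{5,6}] across box 2, 5 lands solely at r1c5 ⇒ r1c5=5.
Step 16. [r2c5∈{2,6}] r2c5 is the only open cell in box 2 admitting 6, so r2c5=6.
Step 17. [r3c9∈{9}] r3c9's peers cover all but 9 ⇒ r3c9=9.
Step 18. [r2c3∈{3,4,8}] row 2 places 8 nowhere but r2c3, so r2c3=8.
Step 19. [r4c7∈{2,3,9}] row 4 places 2 nowhere but r4c7 ⇒ r4c7=2.
Step 20. [r5c4∈{1}] only 1 remains possible at r5c4. So r5c4=1.
Step 21. [r5c3∈{7}] nothing but 7 survives at r5c3. So r5c3=7.
Step 22. [r2c6∈{2}] nothing but 2 survives at r2c6 ⇒ r2c6=2.
Step 23. [r6c7∈{3}] r6c7's peers cover all but 3 ⇒ r6c7=3.
Step 24. [r4c8∈{9}] r4c8's peers cover all but 9, so r4c8=9.
Step 25. [r8c6∈{8}] nothing but 8 survives at r8c6 ⇒ r8c6=8.
Step 26. [r2c8∈{1}] r2c8's peers cover all but 1, so r2c8=1.
Step 27. [r5c7∈{6}] nothing but 6 survives at r5c7, so r5c7=6.
Step 28. [r9c4∈{6}] nothing but 6 survives at r9c4, so r9c4=6.
Step 29. [r2c2∈{4}] r2c2's peers cover all but 4 ⇒ r2c2=4.
Step 30. [r3c7∈{8}] r3c7 has the single candidate 8, so r3c7=8.
Step 31. [r9c5∈{7}] r9c5 is down to just 7 ⇒ r9c5=7.
Step 32. [r4c4∈{3}] r4c4 is down to just 3, so r4c4=3.
Step 33. [r5c8∈{4}] r5c8's peers cover all but 4, so r5c8=4.
Step 34. [r7c3∈{4}] only 4 remains possible at r7c3. So r7c3=4.
Step 35. [r7c4∈{5}] only 5 remains possible at r7c4 ⇒ r7c4=5.
Step 36. [r9c3∈{3}] r9c3's peers cover all but 3 ⇒ r9c3=3.
Step 37. [r7c7∈{9}] r7c7's peers cover all but 9 ⇒ r7c7=9.
Step 38. [r1c3∈{9}] nothing but 9 survives at r1c3 ⇒ r1c3=9.
Step 39. [r8c1∈{5}] nothing but 5 survives at r8c1. So r8c1=5.
Step 40. [r7c5∈{1}] r7c5 has the single candidate 1. So r7c5=1.
Step 41. [r1c2∈{6}] r1c2 is down to just 6, so r1c2=6.
Step 42. [r6c8∈{7}] only 7 remains possible at r6c8 ⇒ r6c8=7.
Step 43. [r2c1∈{3}] r2c1's peers cover all but 3 ⇒ r2c1=3.
Step 44. [r4c9∈{5}] nothing but 5 survives at r4c9, so r4c9=5.
Step 45. [r8c5∈{2}] r8c5's peers cover all but 2. So r8c5=2.
Step 46. [r3c2∈{5}] nothing but 5 survives at r3c2. So r3c2=5.

Answer: 7 6 9 8 5 1 4 2 3 / 3 4 8 9 6 2 5 1 7 / 1 5 2 7 3 4 8 6 9 / 4 1 6 3 8 7 2 9 5 / 2 3 7 1 9 5 6 4 8 / 9 8 5 2 4 6 3 7 1 / 6 7 4 5 1 3 9 8 2 / 5 9 1 4 2 8 7 3 6 / 8 2 3 6 7 9 1 5 4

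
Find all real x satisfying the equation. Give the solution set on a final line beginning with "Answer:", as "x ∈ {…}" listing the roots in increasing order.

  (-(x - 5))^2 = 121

Step 1. [(-(x - 5))^2 = 121] 121 ≥ 0, LHS is (·)² — take ±√. So sqrt: -(x - 5) = 11 or -11.
Step 2. [-(x - 5) = 11 or -11] leading − — multiply by −1. So neg: x - 5 = -11 or 11.
Step 3. [x - 5 = -11 or 11] the outer -5 inverts by adding 5, so sub: x = -6 or 16.

Answer: x ∈ {-6, 16}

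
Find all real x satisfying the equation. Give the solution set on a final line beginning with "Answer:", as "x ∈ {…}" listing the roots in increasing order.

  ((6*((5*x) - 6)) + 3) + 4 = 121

Step 1. [((6*((5*x) - 6)) + 3) + 4 = 121] the outer +4 inverts by subtracting 4 ⇒ sub: (6*((5*x) - 6)) + 3 = 117.
Step 2. [(6*((5*x) - 6)) + 3 = 117] subtract 3: x sits inside (… + 3) ⇒ sub: 6*((5*x) - 6) = 114.
Step 3. [6*((5*x) - 6) = 114] LHS = 6·(…); ÷6 both sides, so div: (5*x) - 6 = 19.
Step 4. [(5*x) - 6 = 19] add 6: x sits inside (… - 6), so sub: 5*x = 25.
Step 5. [5*x = 25] 5·(inner) — divide through by 5, so div: x = 5.

Answer: x ∈ {5}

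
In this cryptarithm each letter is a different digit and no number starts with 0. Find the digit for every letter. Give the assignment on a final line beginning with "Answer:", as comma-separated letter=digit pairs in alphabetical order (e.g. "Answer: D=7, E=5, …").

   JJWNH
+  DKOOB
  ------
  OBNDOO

Step 1. [col 1: H + B ≡ O (mod 10)] no forcing yet in column 1 (carry-in 0); B=3 is free and consistent — try it ⇒ B=3.
Step 2. [col 1: H + B ≡ O (mod 10)] no forcing yet in column 1 (carry-in 0); H=8 is free and consistent — try it, so H=8.
Step 3. [col 1: H + B ≡ O (mod 10)] in column 1 we have H+B≡O with carry-in 0; given H=8, B=3 and digits 3,8 already taken and all letters distinct, that pins O to 1. So O=1.
Step 4. [col 2: N + O ≡ O (mod 10)] from column 2 (O=1, carry-in 1, digits 1,3,8 already taken and all letters distinct): N must equal 9, so N=9.
Step 5. [col 3: W + O ≡ D (mod 10)] column 3 (W + O ≡ D (mod 10), carry-in 1) doesn't pin D yet; pick D=6 and continue ⇒ D=6.
Step 6. [col 3: W + O ≡ D (mod 10)] in column 3 we have W+O≡D with carry-in 1; given O=1, D=6 and digits 1,3,6,8,9 already taken and all letters distinct, that pins W to 4, so W=4.
Step 7. [col 4: J + K ≡ N (mod 10)] several values work for J in column 4 (J + K ≡ N (mod 10), carry-in 0); try J=7, so J=7.
Step 8. [col 4: J + K ≡ N (mod 10)] in column 4 we have J+K≡N with carry-in 0; given J=7, N=9 and digits 1,3,4,6,7,8,9 already taken and all letters distinct, that pins K to 2 ⇒ K=2.

Answer: B=3, D=6, H=8, J=7, K=2, N=9, O=1, W=4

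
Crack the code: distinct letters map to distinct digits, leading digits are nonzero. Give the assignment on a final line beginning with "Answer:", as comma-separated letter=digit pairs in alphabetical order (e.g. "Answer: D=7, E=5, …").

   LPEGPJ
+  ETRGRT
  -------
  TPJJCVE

Step 1. [col 1: J + T ≡ E (mod 10)] T=1 is one option consistent with column 1 (J + T ≡ E (mod 10), carry-in 0) — take it ⇒ T=1.
Step 2. [col 1: J + T ≡ E (mod 10)] several values work for E in column 1 (J + T ≡ E (mod 10), carry-in 0); try E=5, so E=5.
Step 3. [col 1: J + T ≡ E (mod 10)] column 1 reads J+T+carry(0)=E with T=1, E=5; with digits 1,5 already taken and all letters distinct, the only value for J is 4. So J=4.
Step 4. [col 2: P + R ≡ V (mod 10)] several values work for V in column 2 (P + R ≡ V (mod 10), carry-in 0); try V=0. So V=0.
Step 5. [col 2: P + R ≡ V (mod 10)] several values work for P in column 2 (P + R ≡ V (mod 10), carry-in 0); try P=2. So P=2.
Step 6. [col 2: P + R ≡ V (mod 10)] column 2: given P=2, V=0, carry-in 0, and digits 0,1,2,4,5 already taken and all letters distinct, P+R≡V (mod 10) forces R=8. So R=8.
Step 7. [col 3: G + G ≡ C (mod 10)] G=6 is one option consistent with column 3 (G + G ≡ C (mod 10), carry-in 1) — take it. So G=6.
Step 8. [col 3: G + G ≡ C (mod 10)] column 3: given G=6, carry-in 1, and digits 0,1,2,4,5,6,8 already taken and all letters distinct, G+G≡C (mod 10) forces C=3, so C=3.
Step 9. [col 6: L + E ≡ P (mod 10)] column 6 reads L+E+carry(0)=P with E=5, P=2; with digits 0,1,2,3,4,5,6,8 already taken and all letters distinct, the only value for L is 7, so L=7.

Answer: C=3, E=5, G=6, J=4, L=7, P=2, R=8, T=1, V=0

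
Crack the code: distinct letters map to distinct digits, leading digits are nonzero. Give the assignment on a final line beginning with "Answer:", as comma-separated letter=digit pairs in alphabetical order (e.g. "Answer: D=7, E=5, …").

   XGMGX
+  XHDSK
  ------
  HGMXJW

Step 1. [col 1: X + K ≡ W (mod 10)] W=6 is one option consistent with column 1 (X + K ≡ W (mod 10), carry-in 0) — take it. So W=6.
Step 2. [col 1: X + K ≡ W (mod 10)] column 1 (X + K ≡ W (mod 10), carry-in 0) doesn't pin K yet; pick K=9 and continue, so K=9.
Step 3. [H] H is the leading digit of a 6-digit sum of two 5-digit numbers; the final carry is exactly 1, so H=1.
Step 4. [col 1: X + K ≡ W (mod 10)] column 1: given K=9, W=6, carry-in 0, and digits 1,6,9 already taken and all letters distinct, X+K≡W (mod 10) forces X=7. So X=7.
Step 5. [col 2: G + S ≡ J (mod 10)] no forcing yet in column 2 (carry-in 1); G=4 is free and consistent — try it ⇒ G=4.
Step 6. [col 2: G + S ≡ J (mod 10)] no forcing yet in column 2 (carry-in 1); J=8 is free and consistent — try it ⇒ J=8.
Step 7. [col 2: G + S ≡ J (mod 10)] column 2: given G=4, J=8, carry-in 1, and digits 1,4,6,7,8,9 already taken and all letters distinct, G+S≡J (mod 10) forces S=3. So S=3.
Step 8. [col 3: M + D ≡ X (mod 10)] M=5 is one option consistent with column 3 (M + D ≡ X (mod 10), carry-in 0) — take it ⇒ M=5.
Step 9. [col 3: M + D ≡ X (mod 10)] from column 3 (M=5, X=7, carry-in 0, digits 1,3,4,5,6,7,8,9 already taken and all letters distinct): D must equal 2 ⇒ D=2.

Answer: D=2, G=4, H=1, J=8, K=9, M=5, S=3, W=6, X=7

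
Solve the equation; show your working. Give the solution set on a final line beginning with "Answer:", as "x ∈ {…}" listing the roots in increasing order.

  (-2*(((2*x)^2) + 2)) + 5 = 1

Step 1. [(-2*(((2*x)^2) + 2)) + 5 = 1] subtract 5: x sits inside (… + 5), so sub: -2*(((2*x)^2) + 2) = -4.
Step 2. [-2*(((2*x)^2) + 2) = -4] LHS = -2·(…); ÷-2 both sides, so div: ((2*x)^2) + 2 = 2.
Step 3. [((2*x)^2) + 2 = 2] +2 is outermost — subtract 2 both sides ⇒ sub: (2*x)^2 = 0.
Step 4. [(2*x)^2 = 0] 0 ≥ 0, LHS is (·)² — take ±√, so sqrt: 2*x = 0.
Step 5. [2*x = 0] LHS = 2·(…); ÷2 both sides ⇒ div: x = 0.

Answer: x ∈ {0}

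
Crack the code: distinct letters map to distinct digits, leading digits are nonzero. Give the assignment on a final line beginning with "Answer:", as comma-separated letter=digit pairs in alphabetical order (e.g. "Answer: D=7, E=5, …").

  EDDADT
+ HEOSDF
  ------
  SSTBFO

Step 1. [col 1: T + F ≡ O (mod 10)] no forcing yet in column 1 (carry-in 0); F=6 is free and consistent — try it, so F=6.
Step 2. [col 1: T + F ≡ O (mod 10)] column 1 (T + F ≡ O (mod 10), carry-in 0) doesn't pin T yet; pick T=2 and continue, so T=2.
Step 3. [col 1: T + F ≡ O (mod 10)] from column 1 (T=2, F=6, carry-in 0, digits 2,6 already taken and all letters distinct): O must equal 8 ⇒ O=8.
Step 4. [col 2: D + D ≡ F (mod 10)] column 2 reads D+D+carry(0)=F with F=6; with digits 2,6,8 already taken and all letters distinct, the only value for D is 3 ⇒ D=3.
Step 5. [col 3: A + S ≡ B (mod 10)] S=9 is one option consistent with column 3 (A + S ≡ B (mod 10), carry-in 0) — take it. So S=9.
Step 6. [col 3: A + S ≡ B (mod 10)] no forcing yet in column 3 (carry-in 0); B=0 is free and consistent — try it, so B=0.
Step 7. [col 3: A + S ≡ B (mod 10)] column 3: given S=9, B=0, carry-in 0, and digits 0,2,3,6,8,9 already taken and all letters distinct, A+S≡B (mod 10) forces A=1. So A=1.
Step 8. [col 5: D + E ≡ S (mod 10)] column 5 reads D+E+carry(1)=S with D=3, S=9; with digits 0,1,2,3,6,8,9 already taken and all letters distinct, the only value for E is 5, so E=5.
Step 9. [col 6: E + H ≡ S (mod 10)] in column 6 we have E+H≡S with carry-in 0; given E=5, S=9 and digits 0,1,2,3,5,6,8,9 already taken and all letters distinct, that pins H to 4, so H=4.

Answer: A=1, B=0, D=3, E=5, F=6, H=4, O=8, S=9, T=2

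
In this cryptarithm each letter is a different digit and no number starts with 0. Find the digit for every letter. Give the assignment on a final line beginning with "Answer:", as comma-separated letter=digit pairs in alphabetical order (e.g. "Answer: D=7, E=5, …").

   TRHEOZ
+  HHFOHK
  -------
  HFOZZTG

Step 1. [col 1: Z + K ≡ G (mod 10)] several values work for K in column 1 (Z + K ≡ G (mod 10), carry-in 0); try K=3. So K=3.
Step 2. [H] H is the leading digit of a 7-digit sum of two 6-digit numbers; the final carry is exactly 1. So H=1.
Step 3. [col 1: Z + K ≡ G (mod 10)] no forcing yet in column 1 (carry-in 0); Z=2 is free and consistent — try it, so Z=2.
Step 4. [col 1: Z + K ≡ G (mod 10)] column 1: given Z=2, K=3, carry-in 0, and digits 1,2,3 already taken and all letters distinct, Z+K≡G (mod 10) forces G=5 ⇒ G=5.
Step 5. [col 2: O + H ≡ T (mod 10)] O=8 is one option consistent with column 2 (O + H ≡ T (mod 10), carry-in 0) — take it ⇒ O=8.
Step 6. [col 2: O + H ≡ T (mod 10)] column 2 reads O+H+carry(0)=T with O=8, H=1; with digits 1,2,3,5,8 already taken and all letters distinct, the only value for T is 9. So T=9.
Step 7. [col 3: E + O ≡ Z (mod 10)] column 3 reads E+O+carry(0)=Z with O=8, Z=2; with digits 1,2,3,5,8,9 already taken and all letters distinct, the only value for E is 4. So E=4.
Step 8. [col 4: H + F ≡ Z (mod 10)] from column 4 (H=1, Z=2, carry-in 1, digits 1,2,3,4,5,8,9 already taken and all letters distinct): F must equal 0, so F=0.
Step 9. [col 5: R + H ≡ O (mod 10)] from column 5 (H=1, O=8, carry-in 0, digits 0,1,2,3,4,5,8,9 already taken and all letters distinct): R must equal 7. So R=7.

Answer: E=4, F=0, G=5, H=1, K=3, O=8, R=7, T=9, Z=2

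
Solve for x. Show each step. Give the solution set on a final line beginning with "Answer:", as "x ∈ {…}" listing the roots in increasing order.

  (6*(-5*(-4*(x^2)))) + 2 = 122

Step 1. [(6*(-5*(-4*(x^2)))) + 2 = 122] peel the +2: subtract 2 from each side ⇒ sub: 6*(-5*(-4*(x^2))) = 120.
Step 2. [6*(-5*(-4*(x^2))) = 120] leading coefficient 6: divide by 6, so div: -5*(-4*(x^2)) = 20.
Step 3. [-5*(-4*(x^2)) = 20] -5·(inner) — divide through by -5. So div: -4*(x^2) = -4.
Step 4. [-4*(x^2) = -4] LHS = -4·(…); ÷-4 both sides, so div: x^2 = 1.
Step 5. [x^2 = 1] √ both sides: 1 ≥ 0 gives two branches, so sqrt: x = 1 or -1.

Answer: x ∈ {-1, 1}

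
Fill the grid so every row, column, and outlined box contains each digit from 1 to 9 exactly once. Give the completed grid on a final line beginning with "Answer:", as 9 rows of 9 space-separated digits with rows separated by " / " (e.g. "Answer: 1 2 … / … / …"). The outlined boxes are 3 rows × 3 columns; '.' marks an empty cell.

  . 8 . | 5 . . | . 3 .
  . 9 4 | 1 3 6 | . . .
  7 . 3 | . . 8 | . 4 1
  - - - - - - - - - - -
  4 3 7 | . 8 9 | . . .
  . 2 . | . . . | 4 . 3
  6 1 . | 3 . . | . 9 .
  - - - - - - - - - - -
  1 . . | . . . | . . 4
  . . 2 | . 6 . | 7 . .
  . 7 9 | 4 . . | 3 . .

Step 1. [r4c7∈{1,2,5,6}] col 7 places 1 nowhere but r4c7 ⇒ r4c7=1.
Step 2. [r1c1∈{2}] r1c1 has the single candidate 2, so r1c1=2.
Step 3. [r2c1∈{5}] r2c1 is down to just 5 ⇒ r2c1=5.
Step 4. [r9c1∈{8}] r9c1 is down to just 8. So r9c1=8.
Step 5. [r3c7∈{2,5,6,9}] in row 3, 5 fits only at r3c7. So r3c7=5.
Step 6. [r7c6∈{2,3,5,7}] in row 7, 3 fits only at r7c6, so r7c6=3.
Step 7. [r3c2∈{6}] r3c2 is down to just 6, so r3c2=6.
Step 8. [r7c2∈{5}] r7c2's peers cover all but 5. So r7c2=5.
Step 9. [r7c3∈{6}] nothing but 6 survives at r7c3. So r7c3=6.
Step 10. [r1c7∈{6,9}] 6 has one home in col 7: r1c7. So r1c7=6.
Step 11. [r7c7∈{2,8,9}] col 7 places 9 nowhere but r7c7. So r7c7=9.
Step 12. [r8c4∈{8,9}] in row 8, 9 fits only at r8c4, so r8c4=9.
Step 13. [r3c4∈{2}] r3c4 is down to just 2 ⇒ r3c4=2.
Step 14. [r4c4∈{6}] only 6 remains possible at r4c4, so r4c4=6.
Step 15. [r5c4∈{7}] nothing but 7 survives at r5c4, so r5c4=7.
Step 16. [r6c9∈{2,5,7,8}] in row 6, 7 fits only at r6c9, so r6c9=7.
Step 17. [r5c8∈{5,6,8}] r5c8 is the only open cell in row 5 admitting 6 ⇒ r5c8=6.
Step 18. [r6c7∈{2,8}] box 6 places 8 nowhere but r6c7. So r6c7=8.
Step 19. [r6c3∈{5}] r6c3's peers cover all but 5, so r6c3=5.
Step 20. [r2c7∈{2}] r2c7 is down to just 2 ⇒ r2c7=2.
Step 21. [r1c6∈{4,7}] in col 6, 7 fits only at r1c6. So r1c6=7.
Step 22. [r1c5∈{4,9}] in row 1, 4 fits only at r1c5, so r1c5=4.
Step 23. [r6c5∈{2}] r6c5 has the single candidate 2. So r6c5=2.
Step 24. [r9c6∈{1,2,5}] in col 6, 2 fits only at r9c6 ⇒ r9c6=2.
Step 25. [r4c9∈{2,5}] col 9 places 2 nowhere but r4c9 ⇒ r4c9=2.
Step 26. [r4c8∈{5}] only 5 remains possible at r4c8, so r4c8=5.
Step 27. [r2c9∈{8}] nothing but 8 survives at r2c9 ⇒ r2c9=8.
Step 28. [r8c8∈{1,8}] in row 8, 8 fits only at r8c8 ⇒ r8c8=8.
Step 29. [r8c6∈{1,5}] r8c6 is the only open cell in row 8 admitting 1, so r8c6=1.
Step 30. [r9c5∈{5}] only 5 remains possible at r9c5. So r9c5=5.
Step 31. [r8c9∈{5}] nothing but 5 survives at r8c9, so r8c9=5.
Step 32. [r5c5∈{1}] r5c5's peers cover all but 1, so r5c5=1.
Step 33. [r6c6∈{4}] nothing but 4 survives at r6c6 ⇒ r6c6=4.
Step 34. [r8c2∈{4}] only 4 remains possible at r8c2 ⇒ r8c2=4.
Step 35. [r9c9∈{6}] r9c9 is down to just 6. So r9c9=6.
Step 36. [r2c8∈{7}] only 7 remains possible at r2c8, so r2c8=7.
Step 37. [r3c5∈{9}] r3c5's peers cover all but 9 ⇒ r3c5=9.
Step 38. [r5c6∈{5}] only 5 remains possible at r5c6. So r5c6=5.
Step 39. [r8c1∈{3}] nothing but 3 survives at r8c1 ⇒ r8c1=3.
Step 40. [r5c1∈{9}] nothing but 9 survives at r5c1. So r5c1=9.
Step 41. [r7c8∈{2}] r7c8 has the single candidate 2. So r7c8=2.
Step 42. [r7c4∈{8}] r7c4 is down to just 8, so r7c4=8.
Step 43. [r7c5∈{7}] r7c5's peers cover all but 7. So r7c5=7.
Step 44. [r5c3∈{8}] r5c3 is down to just 8 ⇒ r5c3=8.
Step 45. [r9c8∈{1}] nothing but 1 survives at r9c8. So r9c8=1.
Step 46. [r1c9∈{9}] r1c9's peers cover all but 9 ⇒ r1c9=9.
Step 47. [r1c3∈{1}] r1c3's peers cover all but 1. So r1c3=1.

Answer: 2 8 1 5 4 7 6 3 9 / 5 9 4 1 3 6 2 7 8 / 7 6 3 2 9 8 5 4 1 / 4 3 7 6 8 9 1 5 2 / 9 2 8 7 1 5 4 6 3 / 6 1 5 3 2 4 8 9 7 / 1 5 6 8 7 3 9 2 4 / 3 4 2 9 6 1 7 8 5 / 8 7 9 4 5 2 3 1 6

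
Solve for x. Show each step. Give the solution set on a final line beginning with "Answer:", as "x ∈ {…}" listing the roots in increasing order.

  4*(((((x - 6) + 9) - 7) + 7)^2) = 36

Step 1. [4*(((((x - 6) + 9) - 7) + 7)^2) = 36] divide by the outer 4, so div: ((((x - 6) + 9) - 7) + 7)^2 = 9.
Step 2. [((((x - 6) + 9) - 7) + 7)^2 = 9] 9 ≥ 0, LHS is (·)² — take ±√. So sqrt: (((x - 6) + 9) - 7) + 7 = 3 or -3.
Step 3. [(((x - 6) + 9) - 7) + 7 = 3 or -3] the outer +7 inverts by subtracting 7. So sub: ((x - 6) + 9) - 7 = -4 or -10.
Step 4. [((x - 6) + 9) - 7 = -4 or -10] the outer -7 inverts by adding 7 ⇒ sub: (x - 6) + 9 = 3 or -3.
Step 5. [(x - 6) + 9 = 3 or -3] subtract 9: x sits inside (… + 9). So sub: x - 6 = -6 or -12.
Step 6. [x - 6 = -6 or -12] the outer -6 inverts by adding 6 ⇒ sub: x = 0 or -6.

Answer: x ∈ {-6, 0}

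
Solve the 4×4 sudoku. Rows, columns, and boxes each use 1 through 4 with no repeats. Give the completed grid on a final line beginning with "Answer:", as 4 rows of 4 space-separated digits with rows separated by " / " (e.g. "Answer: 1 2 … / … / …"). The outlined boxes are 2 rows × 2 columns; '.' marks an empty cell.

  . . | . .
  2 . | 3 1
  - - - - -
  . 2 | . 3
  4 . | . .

Step 1. [r3c1∈{1}] r3c1 has the single candidate 1, so r3c1=1.
Step 2. [r1c4∈{2,4}] col 4 places 4 nowhere but r1c4, so r1c4=4.
Step 3. [r1c1∈{3}] r1c1 has the single candidate 3, so r1c1=3.
Step 4. [r4c3∈{1,2}] row 4 places 1 nowhere but r4c3. So r4c3=1.
Step 5. [r4c4∈{2}] r4c4's peers cover all but 2. So r4c4=2.
Step 6. [r3c3∈{4}] nothing but 4 survives at r3c3, so r3c3=4.
Step 7. [r4c2∈{3}] r4c2 is down to just 3 ⇒ r4c2=3.
Step 8. [r1c3∈{2}] r1c3 is down to just 2 ⇒ r1c3=2.
Step 9. [r2c2∈{4}] nothing but 4 survives at r2c2 ⇒ r2c2=4.
Step 10. [r1c2∈{1}] r1c2's peers cover all but 1. So r1c2=1.

Answer: 3 1 2 4 / 2 4 3 1 / 1 2 4 3 / 4 3 1 2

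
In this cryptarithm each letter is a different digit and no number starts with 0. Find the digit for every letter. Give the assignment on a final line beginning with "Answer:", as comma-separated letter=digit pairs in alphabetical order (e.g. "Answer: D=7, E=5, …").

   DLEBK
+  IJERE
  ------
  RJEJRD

Step 1. [col 1: K + E ≡ D (mod 10)] column 1 (K + E ≡ D (mod 10), carry-in 0) doesn't pin K yet; pick K=5 and continue ⇒ K=5.
Step 2. [R] adding two 5-digit numbers gives at most 5+1 digits, and here it does — R is that final carry and must be 1 ⇒ R=1.
Step 3. [col 1: K + E ≡ D (mod 10)] several values work for E in column 1 (K + E ≡ D (mod 10), carry-in 0); try E=2, so E=2.
Step 4. [col 1: K + E ≡ D (mod 10)] from column 1 (K=5, E=2, carry-in 0, digits 1,2,5 already taken and all letters distinct): D must equal 7, so D=7.
Step 5. [col 2: B + R ≡ R (mod 10)] from column 2 (R=1, carry-in 0, digits 1,2,5,7 already taken and all letters distinct): B must equal 0 ⇒ B=0.
Step 6. [col 3: E + E ≡ J (mod 10)] column 3: given E=2, carry-in 0, and digits 0,1,2,5,7 already taken and all letters distinct, E+E≡J (mod 10) forces J=4. So J=4.
Step 7. [col 4: L + J ≡ E (mod 10)] column 4: given J=4, E=2, carry-in 0, and digits 0,1,2,4,5,7 already taken and all letters distinct, L+J≡E (mod 10) forces L=8 ⇒ L=8.
Step 8. [col 5: D + I ≡ J (mod 10)] column 5: given D=7, J=4, carry-in 1, and digits 0,1,2,4,5,7,8 already taken and all letters distinct, D+I≡J (mod 10) forces I=6, so I=6.

Answer: B=0, D=7, E=2, I=6, J=4, K=5, L=8, R=1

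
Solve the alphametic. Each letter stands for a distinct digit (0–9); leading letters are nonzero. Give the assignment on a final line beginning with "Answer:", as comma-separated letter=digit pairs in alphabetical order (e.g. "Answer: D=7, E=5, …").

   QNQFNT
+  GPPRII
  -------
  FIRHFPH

Step 1. [col 1: T + I ≡ H (mod 10)] no forcing yet in column 1 (carry-in 0); H=9 is free and consistent — try it, so H=9.
Step 2. [F] F is the leading digit of a 7-digit sum of two 6-digit numbers; the final carry is exactly 1 ⇒ F=1.
Step 3. [col 1: T + I ≡ H (mod 10)] no forcing yet in column 1 (carry-in 0); I=2 is free and consistent — try it, so I=2.
Step 4. [col 1: T + I ≡ H (mod 10)] from column 1 (I=2, H=9, carry-in 0, digits 1,2,9 already taken and all letters distinct): T must equal 7. So T=7.
Step 5. [col 2: N + I ≡ P (mod 10)] several values work for P in column 2 (N + I ≡ P (mod 10), carry-in 0); try P=6, so P=6.
Step 6. [col 2: N + I ≡ P (mod 10)] from column 2 (I=2, P=6, carry-in 0, digits 1,2,6,7,9 already taken and all letters distinct): N must equal 4. So N=4.
Step 7. [col 3: F + R ≡ F (mod 10)] in column 3 we have F+R≡F with carry-in 0; given F=1 and digits 1,2,4,6,7,9 already taken and all letters distinct, that pins R to 0, so R=0.
Step 8. [col 4: Q + P ≡ H (mod 10)] from column 4 (P=6, H=9, carry-in 0, digits 0,1,2,4,6,7,9 already taken and all letters distinct): Q must equal 3. So Q=3.
Step 9. [col 6: Q + G ≡ I (mod 10)] from column 6 (Q=3, I=2, carry-in 1, digits 0,1,2,3,4,6,7,9 already taken and all letters distinct): G must equal 8. So G=8.

Answer: F=1, G=8, H=9, I=2, N=4, P=6, Q=3, R=0, T=7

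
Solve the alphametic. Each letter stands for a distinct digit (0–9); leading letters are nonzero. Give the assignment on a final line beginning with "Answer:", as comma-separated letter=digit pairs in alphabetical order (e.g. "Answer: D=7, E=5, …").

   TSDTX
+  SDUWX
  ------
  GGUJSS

Step 1. [col 1: X + X ≡ S (mod 10)] X=9 is one option consistent with column 1 (X + X ≡ S (mod 10), carry-in 0) — take it, so X=9.
Step 2. [col 1: X + X ≡ S (mod 10)] from column 1 (X=9, carry-in 0, digits 9 already taken and all letters distinct): S must equal 8. So S=8.
Step 3. [G] adding two 5-digit numbers gives at most 5+1 digits, and here it does — G is that final carry and must be 1. So G=1.
Step 4. [col 2: T + W ≡ S (mod 10)] column 2 (T + W ≡ S (mod 10), carry-in 1) doesn't pin T yet; pick T=2 and continue. So T=2.
Step 5. [col 2: T + W ≡ S (mod 10)] column 2: given T=2, S=8, carry-in 1, and digits 1,2,8,9 already taken and all letters distinct, T+W≡S (mod 10) forces W=5. So W=5.
Step 6. [col 3: D + U ≡ J (mod 10)] several values work for U in column 3 (D + U ≡ J (mod 10), carry-in 0); try U=6, so U=6.
Step 7. [col 3: D + U ≡ J (mod 10)] no forcing yet in column 3 (carry-in 0); J=3 is free and consistent — try it ⇒ J=3.
Step 8. [col 3: D + U ≡ J (mod 10)] column 3 reads D+U+carry(0)=J with U=6, J=3; with digits 1,2,3,5,6,8,9 already taken and all letters distinct, the only value for D is 7. So D=7.

Answer: D=7, G=1, J=3, S=8, T=2, U=6, W=5, X=9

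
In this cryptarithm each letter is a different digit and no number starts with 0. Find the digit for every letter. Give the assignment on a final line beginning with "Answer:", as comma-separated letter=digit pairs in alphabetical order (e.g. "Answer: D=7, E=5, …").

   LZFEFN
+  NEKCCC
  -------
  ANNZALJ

Step 1. [col 1: N + C ≡ J (mod 10)] J=8 is one option consistent with column 1 (N + C ≡ J (mod 10), carry-in 0) — take it, so J=8.
Step 2. [col 1: N + C ≡ J (mod 10)] no forcing yet in column 1 (carry-in 0); N=3 is free and consistent — try it ⇒ N=3.
Step 3. [col 1: N + C ≡ J (mod 10)] from column 1 (N=3, J=8, carry-in 0, digits 3,8 already taken and all letters distinct): C must equal 5, so C=5.
Step 4. [col 2: F + C ≡ L (mod 10)] column 2 (F + C ≡ L (mod 10), carry-in 0) doesn't pin L yet; pick L=9 and continue. So L=9.
Step 5. [A] the sum has 7 digits but both addends have 6; that extra leading digit A is the final carry, namely 1, so A=1.
Step 6. [col 2: F + C ≡ L (mod 10)] from column 2 (C=5, L=9, carry-in 0, digits 1,3,5,8,9 already taken and all letters distinct): F must equal 4, so F=4.
Step 7. [col 3: E + C ≡ A (mod 10)] column 3 reads E+C+carry(0)=A with C=5, A=1; with digits 1,3,4,5,8,9 already taken and all letters distinct, the only value for E is 6, so E=6.
Step 8. [col 4: F + K ≡ Z (mod 10)] column 4 (F + K ≡ Z (mod 10), carry-in 1) doesn't pin K yet; pick K=2 and continue ⇒ K=2.
Step 9. [col 4: F + K ≡ Z (mod 10)] column 4 reads F+K+carry(1)=Z with F=4, K=2; with digits 1,2,3,4,5,6,8,9 already taken and all letters distinct, the only value for Z is 7, so Z=7.

Answer: A=1, C=5, E=6, F=4, J=8, K=2, L=9, N=3, Z=7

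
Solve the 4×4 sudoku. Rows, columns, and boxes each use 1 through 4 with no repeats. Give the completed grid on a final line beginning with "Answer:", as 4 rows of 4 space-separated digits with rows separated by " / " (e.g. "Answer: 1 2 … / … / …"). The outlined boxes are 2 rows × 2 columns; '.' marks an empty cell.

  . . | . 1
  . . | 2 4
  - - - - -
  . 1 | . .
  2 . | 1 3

Step 1. [r2c2∈{3}] only 3 remains possible at r2c2, so r2c2=3.
Step 2. [r4c2∈{4}] nothing but 4 survives at r4c2, so r4c2=4.
Step 3. [r3c3∈{4}] only 4 remains possible at r3c3. So r3c3=4.
Step 4. [r1c3∈{3}] only 3 remains possible at r1c3, so r1c3=3.
Step 5. [r3c4∈{2}] only 2 remains possible at r3c4 ⇒ r3c4=2.
Step 6. [r2c1∈{1}] nothing but 1 survives at r2c1. So r2c1=1.
Step 7. [r1c1∈{4}] nothing but 4 survives at r1c1, so r1c1=4.
Step 8. [r3c1∈{3}] r3c1's peers cover all but 3. So r3c1=3.
Step 9. [r1c2∈{2}] r1c2 is down to just 2 ⇒ r1c2=2.

Answer: 4 2 3 1 / 1 3 2 4 / 3 1 4 2 / 2 4 1 3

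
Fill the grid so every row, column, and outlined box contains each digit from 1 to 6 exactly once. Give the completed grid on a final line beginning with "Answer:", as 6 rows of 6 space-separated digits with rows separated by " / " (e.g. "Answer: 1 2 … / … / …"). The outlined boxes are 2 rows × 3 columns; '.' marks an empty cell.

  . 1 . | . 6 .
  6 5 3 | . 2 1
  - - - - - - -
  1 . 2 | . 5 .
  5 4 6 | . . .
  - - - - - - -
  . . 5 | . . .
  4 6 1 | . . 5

Step 1. [r6c5∈{3}] only 3 remains possible at r6c5, so r6c5=3.
Step 2. [r2c4∈{4}] nothing but 4 survives at r2c4 ⇒ r2c4=4.
Step 3. [r5c2∈{2,3}] in col 2, 2 fits only at r5c2, so r5c2=2.
Step 4. [r3c6∈{3,4,6}] r3c6 is the only open cell in row 3 admitting 4. So r3c6=4.
Step 5. [r3c4∈{3,6}] in row 3, 6 fits only at r3c4, so r3c4=6.
Step 6. [r5c4∈{1}] only 1 remains possible at r5c4. So r5c4=1.
Step 7. [r1c6∈{3}] nothing but 3 survives at r1c6. So r1c6=3.
Step 8. [r4c4∈{2,3}] row 4 places 3 nowhere but r4c4 ⇒ r4c4=3.
Step 9. [r5c5∈{4}] r5c5 is down to just 4, so r5c5=4.
Step 10. [r3c2∈{3}] r3c2 is down to just 3 ⇒ r3c2=3.
Step 11. [r1c3∈{4}] r1c3 is down to just 4, so r1c3=4.
Step 12. [r4c5∈{1}] only 1 remains possible at r4c5. So r4c5=1.
Step 13. [r1c1∈{2}] nothing but 2 survives at r1c1, so r1c1=2.
Step 14. [r5c6∈{6}] r5c6 is down to just 6, so r5c6=6.
Step 15. [r4c6∈{2}] r4c6 is down to just 2 ⇒ r4c6=2.
Step 16. [r5c1∈{3}] r5c1 is down to just 3, so r5c1=3.
Step 17. [r6c4∈{2}] r6c4 has the single candidate 2 ⇒ r6c4=2.
Step 18. [r1c4∈{5}] r1c4 is down to just 5, so r1c4=5.

Answer: 2 1 4 5 6 3 / 6 5 3 4 2 1 / 1 3 2 6 5 4 / 5 4 6 3 1 2 / 3 2 5 1 4 6 / 4 6 1 2 3 5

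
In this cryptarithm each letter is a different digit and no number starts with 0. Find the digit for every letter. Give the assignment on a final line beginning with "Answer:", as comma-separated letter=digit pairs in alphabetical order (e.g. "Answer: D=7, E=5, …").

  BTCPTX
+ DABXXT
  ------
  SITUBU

Step 1. [col 1: X + T ≡ U (mod 10)] column 1 (X + T ≡ U (mod 10), carry-in 0) doesn't pin T yet; pick T=4 and continue. So T=4.
Step 2. [col 1: X + T ≡ U (mod 10)] several values work for X in column 1 (X + T ≡ U (mod 10), carry-in 0); try X=6. So X=6.
Step 3. [col 1: X + T ≡ U (mod 10)] from column 1 (X=6, T=4, carry-in 0, digits 4,6 already taken and all letters distinct): U must equal 0, so U=0.
Step 4. [col 2: T + X ≡ B (mod 10)] in column 2 we have T+X≡B with carry-in 1; given T=4, X=6 and digits 0,4,6 already taken and all letters distinct, that pins B to 1 ⇒ B=1.
Step 5. [col 3: P + X ≡ U (mod 10)] from column 3 (X=6, U=0, carry-in 1, digits 0,1,4,6 already taken and all letters distinct): P must equal 3 ⇒ P=3.
Step 6. [col 4: C + B ≡ T (mod 10)] in column 4 we have C+B≡T with carry-in 1; given B=1, T=4 and digits 0,1,3,4,6 already taken and all letters distinct, that pins C to 2 ⇒ C=2.
Step 7. [col 5: T + A ≡ I (mod 10)] column 5: given T=4, carry-in 0, and digits 0,1,2,3,4,6 already taken and all letters distinct, T+A≡I (mod 10) forces A=5, so A=5.
Step 8. [col 5: T + A ≡ I (mod 10)] column 5: given T=4, A=5, carry-in 0, and digits 0,1,2,3,4,5,6 already taken and all letters distinct, T+A≡I (mod 10) forces I=9, so I=9.
Step 9. [col 6: B + D ≡ S (mod 10)] column 6 reads B+D+carry(0)=S with B=1; with digits 0,1,2,3,4,5,6,9 already taken and all letters distinct, the only value for S is 8 ⇒ S=8.
Step 10. [col 6: B + D ≡ S (mod 10)] column 6 reads B+D+carry(0)=S with B=1, S=8; with digits 0,1,2,3,4,5,6,8,9 already taken and all letters distinct, the only value for D is 7. So D=7.

Answer: A=5, B=1, C=2, D=7, I=9, P=3, S=8, T=4, U=0, X=6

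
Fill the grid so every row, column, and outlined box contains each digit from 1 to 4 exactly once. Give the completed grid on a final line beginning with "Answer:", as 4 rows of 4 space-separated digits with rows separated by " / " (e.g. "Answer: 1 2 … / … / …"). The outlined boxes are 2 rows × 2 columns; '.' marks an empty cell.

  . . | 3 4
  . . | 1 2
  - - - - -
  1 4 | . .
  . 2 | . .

Step 1. [r4c1∈{3}] only 3 remains possible at r4c1 ⇒ r4c1=3.
Step 2. [r4c4∈{1}] nothing but 1 survives at r4c4 ⇒ r4c4=1.
Step 3. [r3c3∈{2}] nothing but 2 survives at r3c3 ⇒ r3c3=2.
Step 4. [r1c1∈{2}] only 2 remains possible at r1c1 ⇒ r1c1=2.
Step 5. [r2c1∈{4}] r2c1's peers cover all but 4, so r2c1=4.
Step 6. [r4c3∈{4}] only 4 remains possible at r4c3. So r4c3=4.
Step 7. [r2c2∈{3}] r2c2's peers cover all but 3. So r2c2=3.
Step 8. [r1c2∈{1}] r1c2 has the single candidate 1. So r1c2=1.
Step 9. [r3c4∈{3}] nothing but 3 survives at r3c4, so r3c4=3.

Answer: 2 1 3 4 / 4 3 1 2 / 1 4 2 3 / 3 2 4 1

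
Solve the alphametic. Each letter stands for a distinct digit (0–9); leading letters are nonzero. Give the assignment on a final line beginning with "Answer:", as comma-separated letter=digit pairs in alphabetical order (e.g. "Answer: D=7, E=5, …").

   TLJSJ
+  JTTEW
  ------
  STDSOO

Step 1. [col 1: J + W ≡ O (mod 10)] W=6 is one option consistent with column 1 (J + W ≡ O (mod 10), carry-in 0) — take it, so W=6.
Step 2. [col 1: J + W ≡ O (mod 10)] O=5 is one option consistent with column 1 (J + W ≡ O (mod 10), carry-in 0) — take it. So O=5.
Step 3. [S] S is the leading digit of a 6-digit sum of two 5-digit numbers; the final carry is exactly 1, so S=1.
Step 4. [col 1: J + W ≡ O (mod 10)] in column 1 we have J+W≡O with carry-in 0; given W=6, O=5 and digits 1,5,6 already taken and all letters distinct, that pins J to 9. So J=9.
Step 5. [col 2: S + E ≡ O (mod 10)] in column 2 we have S+E≡O with carry-in 1; given S=1, O=5 and digits 1,5,6,9 already taken and all letters distinct, that pins E to 3 ⇒ E=3.
Step 6. [col 3: J + T ≡ S (mod 10)] column 3 reads J+T+carry(0)=S with J=9, S=1; with digits 1,3,5,6,9 already taken and all letters distinct, the only value for T is 2 ⇒ T=2.
Step 7. [col 4: L + T ≡ D (mod 10)] L=7 is one option consistent with column 4 (L + T ≡ D (mod 10), carry-in 1) — take it ⇒ L=7.
Step 8. [col 4: L + T ≡ D (mod 10)] column 4 reads L+T+carry(1)=D with L=7, T=2; with digits 1,2,3,5,6,7,9 already taken and all letters distinct, the only value for D is 0. So D=0.

Answer: D=0, E=3, J=9, L=7, O=5, S=1, T=2, W=6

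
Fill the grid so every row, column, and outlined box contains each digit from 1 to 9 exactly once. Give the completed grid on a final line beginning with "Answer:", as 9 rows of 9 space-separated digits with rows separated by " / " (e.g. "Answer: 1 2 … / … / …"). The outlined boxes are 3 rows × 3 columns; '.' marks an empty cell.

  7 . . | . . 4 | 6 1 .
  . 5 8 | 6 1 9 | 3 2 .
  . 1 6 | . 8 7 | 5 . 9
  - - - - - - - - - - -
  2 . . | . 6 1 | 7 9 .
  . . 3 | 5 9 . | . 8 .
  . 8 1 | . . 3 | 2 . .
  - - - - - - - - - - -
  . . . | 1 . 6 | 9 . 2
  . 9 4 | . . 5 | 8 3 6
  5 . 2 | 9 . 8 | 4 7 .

Step 1. [r4c2∈{4}] r4c2 is down to just 4 ⇒ r4c2=4.
Step 2. [r3c4∈{2,3}] across row 3, 2 lands solely at r3c4 ⇒ r3c4=2.
Step 3. [r5c9∈{1,4}] in row 5, 4 fits only at r5c9 ⇒ r5c9=4.
Step 4. [r9c5∈{3}] r9c5 has the single candidate 3. So r9c5=3.
Step 5. [r3c1∈{3,4}] r3c1 is the only open cell in row 3 admitting 3. So r3c1=3.
Step 6. [r8c4∈{7}] r8c4 has the single candidate 7. So r8c4=7.
Step 7. [r6c9∈{5}] nothing but 5 survives at r6c9 ⇒ r6c9=5.
Step 8. [r5c2∈{6,7}] row 5 places 7 nowhere but r5c2 ⇒ r5c2=7.
Step 9. [r6c1∈{6,9}] r6c1 is the only open cell in row 6 admitting 9, so r6c1=9.
Step 10. [r7c5∈{4}] r7c5's peers cover all but 4. So r7c5=4.
Step 11. [r9c2∈{6}] nothing but 6 survives at r9c2. So r9c2=6.
Step 12. [r7c1∈{8}] r7c1 is down to just 8, so r7c1=8.
Step 13. [r4c9∈{3}] r4c9 is down to just 3, so r4c9=3.
Step 14. [r2c1∈{4}] r2c1 has the single candidate 4. So r2c1=4.
Step 15. [r2c9∈{7}] nothing but 7 survives at r2c9. So r2c9=7.
Step 16. [r1c5∈{5}] r1c5's peers cover all but 5. So r1c5=5.
Step 17. [r9c9∈{1}] r9c9's peers cover all but 1, so r9c9=1.
Step 18. [r7c3∈{7}] r7c3 has the single candidate 7. So r7c3=7.
Step 19. [r1c2∈{2}] nothing but 2 survives at r1c2, so r1c2=2.
Step 20. [r4c3∈{5}] nothing but 5 survives at r4c3. So r4c3=5.
Step 21. [r4c4∈{8}] nothing but 8 survives at r4c4 ⇒ r4c4=8.
Step 22. [r5c7∈{1}] nothing but 1 survives at r5c7, so r5c7=1.
Step 23. [r5c6∈{2}] only 2 remains possible at r5c6. So r5c6=2.
Step 24. [r1c9∈{8}] only 8 remains possible at r1c9 ⇒ r1c9=8.
Step 25. [r6c4∈{4}] nothing but 4 survives at r6c4, so r6c4=4.
Step 26. [r7c2∈{3}] nothing but 3 survives at r7c2, so r7c2=3.
Step 27. [r8c5∈{2}] r8c5 is down to just 2. So r8c5=2.
Step 28. [r5c1∈{6}] r5c1 has the single candidate 6 ⇒ r5c1=6.
Step 29. [r8c1∈{1}] r8c1 has the single candidate 1. So r8c1=1.
Step 30. [r3c8∈{4}] r3c8 has the single candidate 4. So r3c8=4.
Step 31. [r1c4∈{3}] only 3 remains possible at r1c4. So r1c4=3.
Step 32. [r6c5∈{7}] r6c5's peers cover all but 7. So r6c5=7.
Step 33. [r6c8∈{6}] only 6 remains possible at r6c8, so r6c8=6.
Step 34. [r1c3∈{9}] r1c3 has the single candidate 9, so r1c3=9.
Step 35. [r7c8∈{5}] r7c8's peers cover all but 5 ⇒ r7c8=5.

Answer: 7 2 9 3 5 4 6 1 8 / 4 5 8 6 1 9 3 2 7 / 3 1 6 2 8 7 5 4 9 / 2 4 5 8 6 1 7 9 3 / 6 7 3 5 9 2 1 8 4 / 9 8 1 4 7 3 2 6 5 / 8 3 7 1 4 6 9 5 2 / 1 9 4 7 2 5 8 3 6 / 5 6 2 9 3 8 4 7 1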